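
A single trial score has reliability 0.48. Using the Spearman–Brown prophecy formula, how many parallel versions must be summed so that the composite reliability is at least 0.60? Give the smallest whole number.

2

k ≥ ρ*(1−ρ₁)/(ρ₁(1−ρ*)) = 0.60·0.52 / (0.48·0.40) = 1.625.
Smallest integer k = 2.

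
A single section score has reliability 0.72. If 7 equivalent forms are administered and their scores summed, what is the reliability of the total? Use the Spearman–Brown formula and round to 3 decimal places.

0.947

ρ_k = kρ / (1 + (k−1)ρ) = 7·0.72 / (1 + 6·0.72) = 5.040 / 5.320 = 0.947.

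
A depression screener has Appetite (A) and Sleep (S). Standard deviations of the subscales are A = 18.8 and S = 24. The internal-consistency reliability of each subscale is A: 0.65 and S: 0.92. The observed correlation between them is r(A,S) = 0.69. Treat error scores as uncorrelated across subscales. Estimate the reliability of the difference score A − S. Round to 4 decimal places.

Var(A−S) = 18.8² + 24² − 2·18.8·24·0.69 = 929.44 − 622.656 = 306.784.
Under uncorrelated errors the observed covariances equal the true-score covariances, so only the own-variance terms attenuate.
True-score variance = [18.8²·0.65 + 24²·0.92] − 622.656 = 759.656 − 622.656 = 137.
Reliability = 137 / 306.784 = 0.4466.

0.4466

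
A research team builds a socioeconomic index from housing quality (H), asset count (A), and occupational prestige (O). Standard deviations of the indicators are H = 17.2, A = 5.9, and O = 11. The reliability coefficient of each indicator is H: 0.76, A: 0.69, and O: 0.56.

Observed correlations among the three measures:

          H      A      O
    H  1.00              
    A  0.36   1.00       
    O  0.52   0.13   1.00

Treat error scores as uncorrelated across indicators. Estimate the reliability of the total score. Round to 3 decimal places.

Var(H+A+O) = 17.2² + 5.9² + 11² + 2·[17.2·5.9·0.36 + 17.2·11·0.52 + 5.9·11·0.13] = 451.65 + 286.708 = 738.358.
Under uncorrelated errors the observed covariances equal the true-score covariances, so only the own-variance terms attenuate.
True-score variance = [17.2²·0.76 + 5.9²·0.69 + 11²·0.56] + 286.708 = 316.617 + 286.708 = 603.325.
Reliability = 603.325 / 738.358 = 0.817.

0.817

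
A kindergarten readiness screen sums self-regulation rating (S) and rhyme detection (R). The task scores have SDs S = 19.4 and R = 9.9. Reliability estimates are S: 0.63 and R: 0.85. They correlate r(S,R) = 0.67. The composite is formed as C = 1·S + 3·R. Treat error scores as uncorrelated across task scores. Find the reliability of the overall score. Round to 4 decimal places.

0.8663

Var(C) = 19.4² + 3²·9.9² + 2·[3·19.4·9.9·0.67] = 1258.45 + 772.081 = 2030.53.
With uncorrelated errors the cross-covariances are all true-score covariance, so they carry over unchanged; only the diagonal terms shrink to ρᵢσᵢ².
True-score variance = [19.4²·0.63 + 3²·9.9²·0.85] + 772.081 = 986.883 + 772.081 = 1758.96.
Reliability = 1758.96 / 2030.53 = 0.8663.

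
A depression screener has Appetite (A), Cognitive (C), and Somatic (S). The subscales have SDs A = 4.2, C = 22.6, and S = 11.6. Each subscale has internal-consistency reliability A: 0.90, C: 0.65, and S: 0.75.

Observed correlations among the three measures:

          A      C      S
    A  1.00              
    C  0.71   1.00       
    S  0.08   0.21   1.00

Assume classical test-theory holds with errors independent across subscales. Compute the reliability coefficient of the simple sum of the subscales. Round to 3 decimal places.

Var(A+C+S) = 4.2² + 22.6² + 11.6² + 2·[4.2·22.6·0.71 + 4.2·11.6·0.08 + 22.6·11.6·0.21] = 662.96 + 252.689 = 915.649.
Because errors are independent across components, Cov(Tᵢ,Tⱼ) = Cov(Xᵢ,Xⱼ); the off-diagonal part of the true-score variance is the same as above.
True-score variance = [4.2²·0.90 + 22.6²·0.65 + 11.6²·0.75] + 252.689 = 448.79 + 252.689 = 701.479.
Reliability = 701.479 / 915.649 = 0.766.

0.766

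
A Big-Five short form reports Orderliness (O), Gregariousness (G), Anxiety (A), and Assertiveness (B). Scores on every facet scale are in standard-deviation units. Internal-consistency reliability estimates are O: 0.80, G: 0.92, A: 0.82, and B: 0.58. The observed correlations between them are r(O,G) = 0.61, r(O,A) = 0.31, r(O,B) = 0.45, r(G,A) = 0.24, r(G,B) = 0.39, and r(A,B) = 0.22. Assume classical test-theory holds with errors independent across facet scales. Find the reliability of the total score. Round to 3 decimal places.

0.896

Var(O+G+A+B) = 4 + 2·[0.61 + 0.31 + 0.45 + 0.24 + 0.39 + 0.22] = 4 + 4.44 = 8.44.
Because errors are independent across components, Cov(Tᵢ,Tⱼ) = Cov(Xᵢ,Xⱼ); the off-diagonal part of the true-score variance is the same as above.
True-score variance = [0.80 + 0.92 + 0.82 + 0.58] + 4.44 = 3.12 + 4.44 = 7.56.
Reliability = 7.56 / 8.44 = 0.896.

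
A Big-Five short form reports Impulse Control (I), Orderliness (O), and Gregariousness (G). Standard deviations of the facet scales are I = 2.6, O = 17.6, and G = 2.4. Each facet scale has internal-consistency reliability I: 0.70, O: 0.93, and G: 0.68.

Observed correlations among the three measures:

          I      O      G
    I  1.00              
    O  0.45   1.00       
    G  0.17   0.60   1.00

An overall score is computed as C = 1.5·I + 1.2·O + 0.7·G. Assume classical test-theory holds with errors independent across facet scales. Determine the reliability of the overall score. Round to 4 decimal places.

0.9371

Var(C) = 1.5²·2.6² + 1.2²·17.6² + 0.7²·2.4² + 2·[1.8·2.6·17.6·0.45 + 1.05·2.6·2.4·0.17 + 0.84·17.6·2.4·0.60] = 464.087 + 118.937 = 583.024.
Because errors are independent across components, Cov(Tᵢ,Tⱼ) = Cov(Xᵢ,Xⱼ); the off-diagonal part of the true-score variance is the same as above.
True-score variance = [1.5²·2.6²·0.70 + 1.2²·17.6²·0.93 + 0.7²·2.4²·0.68] + 118.937 = 427.397 + 118.937 = 546.334.
Reliability = 546.334 / 583.024 = 0.9371.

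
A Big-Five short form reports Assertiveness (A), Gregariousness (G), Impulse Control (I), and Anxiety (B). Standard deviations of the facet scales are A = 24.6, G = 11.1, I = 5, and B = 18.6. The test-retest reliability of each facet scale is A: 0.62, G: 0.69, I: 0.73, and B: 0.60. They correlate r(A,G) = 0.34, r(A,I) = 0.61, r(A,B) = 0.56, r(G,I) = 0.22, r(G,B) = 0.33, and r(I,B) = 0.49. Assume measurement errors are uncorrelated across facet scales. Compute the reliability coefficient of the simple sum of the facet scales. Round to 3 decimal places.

0.812

Var(A+G+I+B) = 24.6² + 11.1² + 5² + 18.6² + 2·[24.6·11.1·0.34 + 24.6·5·0.61 + 24.6·18.6·0.56 + 11.1·5·0.22 + 11.1·18.6·0.33 + 5·18.6·0.49] = 1099.33 + 1100.03 = 2199.36.
Under uncorrelated errors the observed covariances equal the true-score covariances, so only the own-variance terms attenuate.
True-score variance = [24.6²·0.62 + 11.1²·0.69 + 5²·0.73 + 18.6²·0.60] + 1100.03 = 686.04 + 1100.03 = 1786.07.
Reliability = 1786.07 / 2199.36 = 0.812.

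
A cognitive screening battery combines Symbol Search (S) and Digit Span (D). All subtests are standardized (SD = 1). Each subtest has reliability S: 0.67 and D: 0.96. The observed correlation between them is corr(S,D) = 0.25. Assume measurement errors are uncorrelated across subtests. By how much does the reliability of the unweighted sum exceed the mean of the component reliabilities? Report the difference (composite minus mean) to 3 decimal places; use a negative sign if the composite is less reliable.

Var(sum) = 2 + 0.5 = 2.5; true-score variance = 1.63 + 0.5 = 2.13; composite reliability = 0.8520.
Mean component reliability = 0.8150.
Difference = 0.8520 − 0.8150 = 0.037.

0.037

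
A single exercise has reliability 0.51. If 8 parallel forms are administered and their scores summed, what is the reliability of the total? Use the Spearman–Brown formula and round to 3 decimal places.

ρ_k = kρ / (1 + (k−1)ρ) = 8·0.51 / (1 + 7·0.51) = 4.080 / 4.570 = 0.893.

0.893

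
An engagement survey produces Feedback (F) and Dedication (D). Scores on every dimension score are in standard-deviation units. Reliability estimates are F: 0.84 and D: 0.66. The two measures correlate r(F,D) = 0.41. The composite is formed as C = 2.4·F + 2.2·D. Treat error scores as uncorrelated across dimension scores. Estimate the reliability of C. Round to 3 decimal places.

Var(C) = 2.4² + 2.2² + 2·[5.28·0.41] = 10.6 + 4.3296 = 14.9296.
Because errors are independent across components, Cov(Tᵢ,Tⱼ) = Cov(Xᵢ,Xⱼ); the off-diagonal part of the true-score variance is the same as above.
True-score variance = [2.4²·0.84 + 2.2²·0.66] + 4.3296 = 8.0328 + 4.3296 = 12.3624.
Reliability = 12.3624 / 14.9296 = 0.828.

0.828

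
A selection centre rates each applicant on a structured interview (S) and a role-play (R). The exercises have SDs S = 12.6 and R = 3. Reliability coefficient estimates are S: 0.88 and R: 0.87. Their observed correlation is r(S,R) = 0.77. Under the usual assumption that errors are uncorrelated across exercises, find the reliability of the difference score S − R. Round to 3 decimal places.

0.815

Var(S−R) = 12.6² + 3² − 2·12.6·3·0.77 = 167.76 − 58.212 = 109.548.
Under uncorrelated errors the observed covariances equal the true-score covariances, so only the own-variance terms attenuate.
True-score variance = [12.6²·0.88 + 3²·0.87] − 58.212 = 147.539 − 58.212 = 89.3268.
Reliability = 89.3268 / 109.548 = 0.815.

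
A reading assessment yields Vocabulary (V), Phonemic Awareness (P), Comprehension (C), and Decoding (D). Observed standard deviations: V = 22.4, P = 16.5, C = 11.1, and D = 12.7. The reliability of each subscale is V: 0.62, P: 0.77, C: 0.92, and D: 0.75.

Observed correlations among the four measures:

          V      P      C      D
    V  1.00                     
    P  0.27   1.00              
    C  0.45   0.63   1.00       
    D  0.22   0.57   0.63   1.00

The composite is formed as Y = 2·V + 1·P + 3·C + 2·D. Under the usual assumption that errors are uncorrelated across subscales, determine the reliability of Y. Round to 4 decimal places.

0.8737

Var(Y) = 2²·22.4² + 16.5² + 3²·11.1² + 2²·12.7² + 2·[2·22.4·16.5·0.27 + 6·22.4·11.1·0.45 + 4·22.4·12.7·0.22 + 3·16.5·11.1·0.63 + 2·16.5·12.7·0.57 + 6·11.1·12.7·0.63] = 4033.34 + 4478.32 = 8511.66.
Because errors are independent across components, Cov(Tᵢ,Tⱼ) = Cov(Xᵢ,Xⱼ); the off-diagonal part of the true-score variance is the same as above.
True-score variance = [2²·22.4²·0.62 + 16.5²·0.77 + 3²·11.1²·0.92 + 2²·12.7²·0.75] + 4478.32 = 2958.05 + 4478.32 = 7436.37.
Reliability = 7436.37 / 8511.66 = 0.8737.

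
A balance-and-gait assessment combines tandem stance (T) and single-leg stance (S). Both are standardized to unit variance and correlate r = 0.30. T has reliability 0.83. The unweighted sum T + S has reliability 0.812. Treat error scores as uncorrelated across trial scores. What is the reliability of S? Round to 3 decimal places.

0.681

Var(T+S) = 2 + 2·0.30 = 2.600.
True-score variance = ρ_T + ρ_S + 2·0.30, so 0.812 = (0.83 + ρ_S + 0.60) / 2.600.
ρ_S = 0.812·2.600 − 0.83 − 0.60 = 0.681.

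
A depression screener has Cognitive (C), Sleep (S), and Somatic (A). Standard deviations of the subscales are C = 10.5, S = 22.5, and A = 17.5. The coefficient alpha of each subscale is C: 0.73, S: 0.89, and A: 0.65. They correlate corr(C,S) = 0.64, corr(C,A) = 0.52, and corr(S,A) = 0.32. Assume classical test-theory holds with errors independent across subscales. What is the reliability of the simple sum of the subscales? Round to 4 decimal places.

Var(C+S+A) = 10.5² + 22.5² + 17.5² + 2·[10.5·22.5·0.64 + 10.5·17.5·0.52 + 22.5·17.5·0.32] = 922.75 + 745.5 = 1668.25.
With uncorrelated errors the cross-covariances are all true-score covariance, so they carry over unchanged; only the diagonal terms shrink to ρᵢσᵢ².
True-score variance = [10.5²·0.73 + 22.5²·0.89 + 17.5²·0.65] + 745.5 = 730.107 + 745.5 = 1475.61.
Reliability = 1475.61 / 1668.25 = 0.8845.

0.8845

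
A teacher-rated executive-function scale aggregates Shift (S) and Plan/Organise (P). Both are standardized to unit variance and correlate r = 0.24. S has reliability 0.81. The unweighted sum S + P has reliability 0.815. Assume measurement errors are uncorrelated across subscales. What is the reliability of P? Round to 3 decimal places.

0.731

Var(S+P) = 2 + 2·0.24 = 2.480.
True-score variance = ρ_S + ρ_P + 2·0.24, so 0.815 = (0.81 + ρ_P + 0.48) / 2.480.
ρ_P = 0.815·2.480 − 0.81 − 0.48 = 0.731.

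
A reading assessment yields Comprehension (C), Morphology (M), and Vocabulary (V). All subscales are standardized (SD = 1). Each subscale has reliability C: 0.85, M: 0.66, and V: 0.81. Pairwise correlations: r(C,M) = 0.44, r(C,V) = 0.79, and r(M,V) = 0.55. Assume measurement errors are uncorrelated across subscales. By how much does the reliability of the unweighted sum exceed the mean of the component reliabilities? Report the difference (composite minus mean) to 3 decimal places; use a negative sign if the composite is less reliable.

0.123

Var(sum) = 3 + 3.56 = 6.56; true-score variance = 2.32 + 3.56 = 5.88; composite reliability = 0.8963.
Mean component reliability = 0.7733.
Difference = 0.8963 − 0.7733 = 0.123.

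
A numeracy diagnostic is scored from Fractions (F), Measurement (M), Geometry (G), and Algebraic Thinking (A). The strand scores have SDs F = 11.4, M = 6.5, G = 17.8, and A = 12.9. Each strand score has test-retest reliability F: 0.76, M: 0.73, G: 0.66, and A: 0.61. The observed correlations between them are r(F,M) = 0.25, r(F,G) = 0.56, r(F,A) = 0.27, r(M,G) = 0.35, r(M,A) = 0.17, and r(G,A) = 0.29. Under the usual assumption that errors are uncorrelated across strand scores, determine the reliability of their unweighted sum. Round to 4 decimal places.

Var(F+M+G+A) = 11.4² + 6.5² + 17.8² + 12.9² + 2·[11.4·6.5·0.25 + 11.4·17.8·0.56 + 11.4·12.9·0.27 + 6.5·17.8·0.35 + 6.5·12.9·0.17 + 17.8·12.9·0.29] = 655.46 + 586.411 = 1241.87.
With uncorrelated errors the cross-covariances are all true-score covariance, so they carry over unchanged; only the diagonal terms shrink to ρᵢσᵢ².
True-score variance = [11.4²·0.76 + 6.5²·0.73 + 17.8²·0.66 + 12.9²·0.61] + 586.411 = 440.237 + 586.411 = 1026.65.
Reliability = 1026.65 / 1241.87 = 0.8267.

0.8267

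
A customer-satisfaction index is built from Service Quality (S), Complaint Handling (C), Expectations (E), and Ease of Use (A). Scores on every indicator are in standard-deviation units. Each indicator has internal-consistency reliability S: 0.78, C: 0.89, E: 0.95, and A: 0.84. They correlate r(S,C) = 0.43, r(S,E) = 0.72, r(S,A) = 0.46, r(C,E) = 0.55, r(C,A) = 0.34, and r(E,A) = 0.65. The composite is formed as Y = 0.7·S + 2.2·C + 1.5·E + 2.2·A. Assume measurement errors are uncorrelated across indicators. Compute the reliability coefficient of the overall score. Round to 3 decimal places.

0.945

Var(Y) = 0.7² + 2.2² + 1.5² + 2.2² + 2·[1.54·0.43 + 1.05·0.72 + 1.54·0.46 + 3.3·0.55 + 4.84·0.34 + 3.3·0.65] = 12.42 + 15.4644 = 27.8844.
Under uncorrelated errors the observed covariances equal the true-score covariances, so only the own-variance terms attenuate.
True-score variance = [0.7²·0.78 + 2.2²·0.89 + 1.5²·0.95 + 2.2²·0.84] + 15.4644 = 10.8929 + 15.4644 = 26.3573.
Reliability = 26.3573 / 27.8844 = 0.945.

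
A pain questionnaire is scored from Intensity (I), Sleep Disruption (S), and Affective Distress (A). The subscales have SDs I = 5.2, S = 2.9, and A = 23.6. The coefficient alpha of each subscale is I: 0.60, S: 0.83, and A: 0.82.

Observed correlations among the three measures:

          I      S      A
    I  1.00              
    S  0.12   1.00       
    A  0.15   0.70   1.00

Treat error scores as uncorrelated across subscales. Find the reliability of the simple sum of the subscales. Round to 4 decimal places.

0.8456

Var(I+S+A) = 5.2² + 2.9² + 23.6² + 2·[5.2·2.9·0.12 + 5.2·23.6·0.15 + 2.9·23.6·0.70] = 592.41 + 136.251 = 728.661.
Because errors are independent across components, Cov(Tᵢ,Tⱼ) = Cov(Xᵢ,Xⱼ); the off-diagonal part of the true-score variance is the same as above.
True-score variance = [5.2²·0.60 + 2.9²·0.83 + 23.6²·0.82] + 136.251 = 479.911 + 136.251 = 616.163.
Reliability = 616.163 / 728.661 = 0.8456.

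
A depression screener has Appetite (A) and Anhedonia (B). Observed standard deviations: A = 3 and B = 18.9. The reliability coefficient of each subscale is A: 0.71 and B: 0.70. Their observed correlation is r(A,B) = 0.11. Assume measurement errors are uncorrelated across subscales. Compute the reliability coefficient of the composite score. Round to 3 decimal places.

0.710

Var(A+B) = 3² + 18.9² + 2·[3·18.9·0.11] = 366.21 + 12.474 = 378.684.
Under uncorrelated errors the observed covariances equal the true-score covariances, so only the own-variance terms attenuate.
True-score variance = [3²·0.71 + 18.9²·0.70] + 12.474 = 256.437 + 12.474 = 268.911.
Reliability = 268.911 / 378.684 = 0.710.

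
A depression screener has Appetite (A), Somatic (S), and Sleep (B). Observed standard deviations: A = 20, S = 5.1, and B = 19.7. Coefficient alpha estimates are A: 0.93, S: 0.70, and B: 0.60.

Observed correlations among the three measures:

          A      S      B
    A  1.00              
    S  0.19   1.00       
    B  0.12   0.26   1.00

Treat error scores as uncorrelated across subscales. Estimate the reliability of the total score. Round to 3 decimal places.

Var(A+S+B) = 20² + 5.1² + 19.7² + 2·[20·5.1·0.19 + 20·19.7·0.12 + 5.1·19.7·0.26] = 814.1 + 185.564 = 999.664.
Because errors are independent across components, Cov(Tᵢ,Tⱼ) = Cov(Xᵢ,Xⱼ); the off-diagonal part of the true-score variance is the same as above.
True-score variance = [20²·0.93 + 5.1²·0.70 + 19.7²·0.60] + 185.564 = 623.061 + 185.564 = 808.625.
Reliability = 808.625 / 999.664 = 0.809.

0.809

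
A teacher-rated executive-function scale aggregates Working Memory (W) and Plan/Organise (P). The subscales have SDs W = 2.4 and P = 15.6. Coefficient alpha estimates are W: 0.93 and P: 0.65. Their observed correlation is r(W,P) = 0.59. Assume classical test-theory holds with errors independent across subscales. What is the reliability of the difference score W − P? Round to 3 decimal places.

Var(W−P) = 2.4² + 15.6² − 2·2.4·15.6·0.59 = 249.12 − 44.1792 = 204.941.
Because errors are independent across components, Cov(Tᵢ,Tⱼ) = Cov(Xᵢ,Xⱼ); the off-diagonal part of the true-score variance is the same as above.
True-score variance = [2.4²·0.93 + 15.6²·0.65] − 44.1792 = 163.541 − 44.1792 = 119.362.
Reliability = 119.362 / 204.941 = 0.582.

0.582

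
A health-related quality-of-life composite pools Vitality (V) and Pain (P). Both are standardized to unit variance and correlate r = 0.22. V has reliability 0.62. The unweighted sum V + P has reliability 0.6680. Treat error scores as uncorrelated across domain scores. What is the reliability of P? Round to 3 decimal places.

Var(V+P) = 2 + 2·0.22 = 2.440.
True-score variance = ρ_V + ρ_P + 2·0.22, so 0.6680 = (0.62 + ρ_P + 0.44) / 2.440.
ρ_P = 0.6680·2.440 − 0.62 − 0.44 = 0.570.

0.570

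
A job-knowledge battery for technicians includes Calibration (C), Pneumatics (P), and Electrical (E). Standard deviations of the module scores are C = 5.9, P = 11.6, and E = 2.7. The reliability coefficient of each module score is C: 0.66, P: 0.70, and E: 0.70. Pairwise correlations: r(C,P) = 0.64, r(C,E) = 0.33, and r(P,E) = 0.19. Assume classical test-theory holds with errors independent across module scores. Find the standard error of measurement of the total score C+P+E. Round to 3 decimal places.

Var(total) = 176.66 + 110.019 = 286.679.
True-score variance = 122.27 + 110.019 = 232.288, so reliability = 0.8103.
Error variance = 286.679 − 232.288 = 54.3904; SEM = √54.3904 = 7.375.

7.375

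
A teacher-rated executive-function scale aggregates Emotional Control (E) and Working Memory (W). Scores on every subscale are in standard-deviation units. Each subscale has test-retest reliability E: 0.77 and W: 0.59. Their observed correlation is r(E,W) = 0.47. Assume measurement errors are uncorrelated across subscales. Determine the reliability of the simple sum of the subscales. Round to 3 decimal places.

Var(E+W) = 2 + 2·[0.47] = 2 + 0.94 = 2.94.
With uncorrelated errors the cross-covariances are all true-score covariance, so they carry over unchanged; only the diagonal terms shrink to ρᵢσᵢ².
True-score variance = [0.77 + 0.59] + 0.94 = 1.36 + 0.94 = 2.3.
Reliability = 2.3 / 2.94 = 0.782.

0.782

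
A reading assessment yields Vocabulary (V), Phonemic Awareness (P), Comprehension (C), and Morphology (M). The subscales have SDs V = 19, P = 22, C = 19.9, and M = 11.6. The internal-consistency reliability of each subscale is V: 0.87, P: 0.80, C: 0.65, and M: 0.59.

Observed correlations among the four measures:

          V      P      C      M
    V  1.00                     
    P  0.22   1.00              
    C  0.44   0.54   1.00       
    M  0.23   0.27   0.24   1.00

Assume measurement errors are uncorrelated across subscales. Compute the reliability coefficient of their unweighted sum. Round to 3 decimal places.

Var(V+P+C+M) = 19² + 22² + 19.9² + 11.6² + 2·[19·22·0.22 + 19·19.9·0.44 + 19·11.6·0.23 + 22·19.9·0.54 + 22·11.6·0.27 + 19.9·11.6·0.24] = 1375.57 + 1339.47 = 2715.04.
Because errors are independent across components, Cov(Tᵢ,Tⱼ) = Cov(Xᵢ,Xⱼ); the off-diagonal part of the true-score variance is the same as above.
True-score variance = [19²·0.87 + 22²·0.80 + 19.9²·0.65 + 11.6²·0.59] + 1339.47 = 1038.07 + 1339.47 = 2377.53.
Reliability = 2377.53 / 2715.04 = 0.876.

0.876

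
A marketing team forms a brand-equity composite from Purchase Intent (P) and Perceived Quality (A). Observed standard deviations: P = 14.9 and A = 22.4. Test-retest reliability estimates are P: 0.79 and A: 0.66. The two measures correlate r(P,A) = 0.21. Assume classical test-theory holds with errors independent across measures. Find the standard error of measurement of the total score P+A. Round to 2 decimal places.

14.74

Var(total) = 723.77 + 140.179 = 863.949.
True-score variance = 506.549 + 140.179 = 646.729, so reliability = 0.7486.
Error variance = 863.949 − 646.729 = 217.221; SEM = √217.221 = 14.74.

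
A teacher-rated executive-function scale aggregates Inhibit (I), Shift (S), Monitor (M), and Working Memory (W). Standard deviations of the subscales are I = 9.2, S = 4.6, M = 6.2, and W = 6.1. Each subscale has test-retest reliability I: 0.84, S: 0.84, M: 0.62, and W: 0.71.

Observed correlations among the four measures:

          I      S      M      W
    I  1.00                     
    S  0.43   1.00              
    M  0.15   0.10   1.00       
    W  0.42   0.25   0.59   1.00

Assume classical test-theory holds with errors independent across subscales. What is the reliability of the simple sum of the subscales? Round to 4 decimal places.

Var(I+S+M+W) = 9.2² + 4.6² + 6.2² + 6.1² + 2·[9.2·4.6·0.43 + 9.2·6.2·0.15 + 9.2·6.1·0.42 + 4.6·6.2·0.10 + 4.6·6.1·0.25 + 6.2·6.1·0.59] = 181.45 + 165.01 = 346.46.
With uncorrelated errors the cross-covariances are all true-score covariance, so they carry over unchanged; only the diagonal terms shrink to ρᵢσᵢ².
True-score variance = [9.2²·0.84 + 4.6²·0.84 + 6.2²·0.62 + 6.1²·0.71] + 165.01 = 139.124 + 165.01 = 304.134.
Reliability = 304.134 / 346.46 = 0.8778.

0.8778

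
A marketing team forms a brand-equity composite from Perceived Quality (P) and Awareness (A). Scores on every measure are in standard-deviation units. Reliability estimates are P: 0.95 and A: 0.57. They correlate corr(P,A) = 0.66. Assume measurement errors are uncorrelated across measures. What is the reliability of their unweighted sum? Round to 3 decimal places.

0.855

Var(P+A) = 2 + 2·[0.66] = 2 + 1.32 = 3.32.
Under uncorrelated errors the observed covariances equal the true-score covariances, so only the own-variance terms attenuate.
True-score variance = [0.95 + 0.57] + 1.32 = 1.52 + 1.32 = 2.84.
Reliability = 2.84 / 3.32 = 0.855.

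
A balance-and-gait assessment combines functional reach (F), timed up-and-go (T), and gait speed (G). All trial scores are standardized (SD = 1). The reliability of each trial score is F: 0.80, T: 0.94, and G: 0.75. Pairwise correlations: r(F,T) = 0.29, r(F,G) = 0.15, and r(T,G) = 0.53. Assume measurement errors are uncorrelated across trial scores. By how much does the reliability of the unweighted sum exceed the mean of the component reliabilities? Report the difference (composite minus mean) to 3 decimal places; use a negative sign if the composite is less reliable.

Var(sum) = 3 + 1.94 = 4.94; true-score variance = 2.49 + 1.94 = 4.43; composite reliability = 0.8968.
Mean component reliability = 0.8300.
Difference = 0.8968 − 0.8300 = 0.067.

0.067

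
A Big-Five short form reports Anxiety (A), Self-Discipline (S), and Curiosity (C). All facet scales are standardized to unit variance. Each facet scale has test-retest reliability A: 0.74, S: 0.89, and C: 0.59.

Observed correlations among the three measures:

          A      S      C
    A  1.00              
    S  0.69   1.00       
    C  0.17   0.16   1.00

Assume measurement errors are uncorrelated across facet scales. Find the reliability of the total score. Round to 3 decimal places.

0.845

Var(A+S+C) = 3 + 2·[0.69 + 0.17 + 0.16] = 3 + 2.04 = 5.04.
Because errors are independent across components, Cov(Tᵢ,Tⱼ) = Cov(Xᵢ,Xⱼ); the off-diagonal part of the true-score variance is the same as above.
True-score variance = [0.74 + 0.89 + 0.59] + 2.04 = 2.22 + 2.04 = 4.26.
Reliability = 4.26 / 5.04 = 0.845.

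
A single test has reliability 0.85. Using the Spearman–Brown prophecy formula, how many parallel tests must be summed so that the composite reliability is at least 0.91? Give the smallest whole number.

2

k ≥ ρ*(1−ρ₁)/(ρ₁(1−ρ*)) = 0.91·0.15 / (0.85·0.09) = 1.784.
Smallest integer k = 2.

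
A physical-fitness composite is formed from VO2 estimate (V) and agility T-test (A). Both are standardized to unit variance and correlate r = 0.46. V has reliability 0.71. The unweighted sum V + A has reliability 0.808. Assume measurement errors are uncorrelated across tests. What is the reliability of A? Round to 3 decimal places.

0.729

Var(V+A) = 2 + 2·0.46 = 2.920.
True-score variance = ρ_V + ρ_A + 2·0.46, so 0.808 = (0.71 + ρ_A + 0.92) / 2.920.
ρ_A = 0.808·2.920 − 0.71 − 0.92 = 0.729.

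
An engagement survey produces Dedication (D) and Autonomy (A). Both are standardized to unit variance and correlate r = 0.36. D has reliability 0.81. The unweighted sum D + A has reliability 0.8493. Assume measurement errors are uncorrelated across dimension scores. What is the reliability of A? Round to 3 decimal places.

Var(D+A) = 2 + 2·0.36 = 2.720.
True-score variance = ρ_D + ρ_A + 2·0.36, so 0.8493 = (0.81 + ρ_A + 0.72) / 2.720.
ρ_A = 0.8493·2.720 − 0.81 − 0.72 = 0.780.

0.780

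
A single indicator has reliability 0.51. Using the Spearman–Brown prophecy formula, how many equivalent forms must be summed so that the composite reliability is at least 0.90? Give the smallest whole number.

k ≥ ρ*(1−ρ₁)/(ρ₁(1−ρ*)) = 0.90·0.49 / (0.51·0.10) = 8.647.
Smallest integer k = 9.

9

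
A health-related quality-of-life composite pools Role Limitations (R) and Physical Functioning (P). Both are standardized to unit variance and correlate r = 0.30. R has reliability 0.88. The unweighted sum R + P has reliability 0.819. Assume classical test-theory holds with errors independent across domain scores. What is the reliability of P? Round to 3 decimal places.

0.649

Var(R+P) = 2 + 2·0.30 = 2.600.
True-score variance = ρ_R + ρ_P + 2·0.30, so 0.819 = (0.88 + ρ_P + 0.60) / 2.600.
ρ_P = 0.819·2.600 − 0.88 − 0.60 = 0.649.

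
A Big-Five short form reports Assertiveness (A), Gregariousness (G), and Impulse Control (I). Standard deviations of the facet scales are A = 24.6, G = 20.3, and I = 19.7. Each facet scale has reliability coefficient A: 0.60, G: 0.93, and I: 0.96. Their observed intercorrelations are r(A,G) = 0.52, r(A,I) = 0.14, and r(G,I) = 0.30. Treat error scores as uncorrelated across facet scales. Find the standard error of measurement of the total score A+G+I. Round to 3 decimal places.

Var(total) = 1405.34 + 894.995 = 2300.33.
True-score variance = 1118.91 + 894.995 = 2013.9, so reliability = 0.8755.
Error variance = 2300.33 − 2013.9 = 286.434; SEM = √286.434 = 16.924.

16.924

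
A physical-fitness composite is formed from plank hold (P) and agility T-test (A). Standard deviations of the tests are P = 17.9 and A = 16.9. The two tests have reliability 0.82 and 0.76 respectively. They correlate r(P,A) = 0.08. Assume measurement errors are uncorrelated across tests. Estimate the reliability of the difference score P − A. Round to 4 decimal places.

Var(P−A) = 17.9² + 16.9² − 2·17.9·16.9·0.08 = 606.02 − 48.4016 = 557.618.
Because errors are independent across components, Cov(Tᵢ,Tⱼ) = Cov(Xᵢ,Xⱼ); the off-diagonal part of the true-score variance is the same as above.
True-score variance = [17.9²·0.82 + 16.9²·0.76] − 48.4016 = 479.8 − 48.4016 = 431.398.
Reliability = 431.398 / 557.618 = 0.7736.

0.7736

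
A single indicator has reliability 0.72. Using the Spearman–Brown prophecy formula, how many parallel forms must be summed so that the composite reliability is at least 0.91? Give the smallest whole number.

4

k ≥ ρ*(1−ρ₁)/(ρ₁(1−ρ*)) = 0.91·0.28 / (0.72·0.09) = 3.932.
Smallest integer k = 4.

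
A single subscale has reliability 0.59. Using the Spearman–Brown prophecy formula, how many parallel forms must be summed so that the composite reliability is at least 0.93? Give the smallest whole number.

k ≥ ρ*(1−ρ₁)/(ρ₁(1−ρ*)) = 0.93·0.41 / (0.59·0.07) = 9.232.
Smallest integer k = 10.

10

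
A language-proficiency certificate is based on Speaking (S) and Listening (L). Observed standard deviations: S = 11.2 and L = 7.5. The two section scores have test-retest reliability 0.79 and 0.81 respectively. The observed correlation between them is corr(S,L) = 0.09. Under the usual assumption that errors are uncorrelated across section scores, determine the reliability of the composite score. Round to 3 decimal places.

0.812

Var(S+L) = 11.2² + 7.5² + 2·[11.2·7.5·0.09] = 181.69 + 15.12 = 196.81.
Because errors are independent across components, Cov(Tᵢ,Tⱼ) = Cov(Xᵢ,Xⱼ); the off-diagonal part of the true-score variance is the same as above.
True-score variance = [11.2²·0.79 + 7.5²·0.81] + 15.12 = 144.66 + 15.12 = 159.78.
Reliability = 159.78 / 196.81 = 0.812.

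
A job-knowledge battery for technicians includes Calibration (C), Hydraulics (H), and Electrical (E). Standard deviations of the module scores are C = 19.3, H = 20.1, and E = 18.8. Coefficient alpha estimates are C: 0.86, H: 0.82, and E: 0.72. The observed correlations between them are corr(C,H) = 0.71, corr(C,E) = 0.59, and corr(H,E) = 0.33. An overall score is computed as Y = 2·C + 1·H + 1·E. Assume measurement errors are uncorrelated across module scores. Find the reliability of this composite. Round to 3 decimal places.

Var(Y) = 2²·19.3² + 20.1² + 18.8² + 2·[2·19.3·20.1·0.71 + 2·19.3·18.8·0.59 + 20.1·18.8·0.33] = 2247.41 + 2207.42 = 4454.83.
Under uncorrelated errors the observed covariances equal the true-score covariances, so only the own-variance terms attenuate.
True-score variance = [2²·19.3²·0.86 + 20.1²·0.82 + 18.8²·0.72] + 2207.42 = 1867.13 + 2207.42 = 4074.56.
Reliability = 4074.56 / 4454.83 = 0.915.

0.915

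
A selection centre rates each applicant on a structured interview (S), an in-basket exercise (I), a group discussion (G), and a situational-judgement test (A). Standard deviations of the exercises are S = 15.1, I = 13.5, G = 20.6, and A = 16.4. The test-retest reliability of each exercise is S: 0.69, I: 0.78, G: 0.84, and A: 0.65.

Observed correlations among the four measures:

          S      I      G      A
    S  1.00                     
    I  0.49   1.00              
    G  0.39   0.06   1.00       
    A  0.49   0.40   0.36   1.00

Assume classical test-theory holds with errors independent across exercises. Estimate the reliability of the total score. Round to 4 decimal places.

Var(S+I+G+A) = 15.1² + 13.5² + 20.6² + 16.4² + 2·[15.1·13.5·0.49 + 15.1·20.6·0.39 + 15.1·16.4·0.49 + 13.5·20.6·0.06 + 13.5·16.4·0.40 + 20.6·16.4·0.36] = 1103.58 + 1138.82 = 2242.4.
With uncorrelated errors the cross-covariances are all true-score covariance, so they carry over unchanged; only the diagonal terms shrink to ρᵢσᵢ².
True-score variance = [15.1²·0.69 + 13.5²·0.78 + 20.6²·0.84 + 16.4²·0.65] + 1138.82 = 830.768 + 1138.82 = 1969.59.
Reliability = 1969.59 / 2242.4 = 0.8783.

0.8783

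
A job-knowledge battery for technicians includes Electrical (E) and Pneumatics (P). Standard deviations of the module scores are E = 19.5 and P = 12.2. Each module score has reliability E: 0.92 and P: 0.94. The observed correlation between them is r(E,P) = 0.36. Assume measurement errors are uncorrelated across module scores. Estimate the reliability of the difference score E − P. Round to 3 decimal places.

0.890

Var(E−P) = 19.5² + 12.2² − 2·19.5·12.2·0.36 = 529.09 − 171.288 = 357.802.
Because errors are independent across components, Cov(Tᵢ,Tⱼ) = Cov(Xᵢ,Xⱼ); the off-diagonal part of the true-score variance is the same as above.
True-score variance = [19.5²·0.92 + 12.2²·0.94] − 171.288 = 489.74 − 171.288 = 318.452.
Reliability = 318.452 / 357.802 = 0.890.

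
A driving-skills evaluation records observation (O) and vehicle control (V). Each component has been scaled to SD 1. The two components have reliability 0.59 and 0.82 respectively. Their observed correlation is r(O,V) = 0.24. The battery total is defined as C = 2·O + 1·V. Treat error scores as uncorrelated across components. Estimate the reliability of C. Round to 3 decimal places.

Var(C) = 2² + 1 + 2·[2·0.24] = 5 + 0.96 = 5.96.
Because errors are independent across components, Cov(Tᵢ,Tⱼ) = Cov(Xᵢ,Xⱼ); the off-diagonal part of the true-score variance is the same as above.
True-score variance = [2²·0.59 + 0.82] + 0.96 = 3.18 + 0.96 = 4.14.
Reliability = 4.14 / 5.96 = 0.695.

0.695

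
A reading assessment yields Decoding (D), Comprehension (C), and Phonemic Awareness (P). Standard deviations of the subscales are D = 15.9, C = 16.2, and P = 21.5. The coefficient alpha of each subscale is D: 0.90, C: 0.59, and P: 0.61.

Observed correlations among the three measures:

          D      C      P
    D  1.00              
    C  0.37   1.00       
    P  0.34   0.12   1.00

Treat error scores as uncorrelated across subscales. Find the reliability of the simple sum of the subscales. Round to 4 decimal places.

Var(D+C+P) = 15.9² + 16.2² + 21.5² + 2·[15.9·16.2·0.37 + 15.9·21.5·0.34 + 16.2·21.5·0.12] = 977.5 + 506.659 = 1484.16.
Under uncorrelated errors the observed covariances equal the true-score covariances, so only the own-variance terms attenuate.
True-score variance = [15.9²·0.90 + 16.2²·0.59 + 21.5²·0.61] + 506.659 = 664.341 + 506.659 = 1171.
Reliability = 1171 / 1484.16 = 0.7890.

0.7890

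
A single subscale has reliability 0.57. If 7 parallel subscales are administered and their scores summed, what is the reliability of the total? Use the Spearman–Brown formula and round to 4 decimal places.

0.9027

ρ_k = kρ / (1 + (k−1)ρ) = 7·0.57 / (1 + 6·0.57) = 3.990 / 4.420 = 0.9027.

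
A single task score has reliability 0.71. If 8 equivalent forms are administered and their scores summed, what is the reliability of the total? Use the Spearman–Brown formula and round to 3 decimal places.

ρ_k = kρ / (1 + (k−1)ρ) = 8·0.71 / (1 + 7·0.71) = 5.680 / 5.970 = 0.951.

0.951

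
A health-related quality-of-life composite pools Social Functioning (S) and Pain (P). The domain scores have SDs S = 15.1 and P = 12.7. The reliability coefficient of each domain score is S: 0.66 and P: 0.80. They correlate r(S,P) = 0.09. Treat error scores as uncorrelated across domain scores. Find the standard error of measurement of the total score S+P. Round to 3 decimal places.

10.478

Var(total) = 389.3 + 34.5186 = 423.819.
True-score variance = 279.519 + 34.5186 = 314.037, so reliability = 0.7410.
Error variance = 423.819 − 314.037 = 109.781; SEM = √109.781 = 10.478.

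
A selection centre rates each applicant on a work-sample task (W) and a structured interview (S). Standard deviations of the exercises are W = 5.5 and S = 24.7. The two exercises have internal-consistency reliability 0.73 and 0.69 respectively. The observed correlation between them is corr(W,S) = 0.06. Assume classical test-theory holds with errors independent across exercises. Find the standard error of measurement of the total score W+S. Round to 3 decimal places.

Var(total) = 640.34 + 16.302 = 656.642.
True-score variance = 443.045 + 16.302 = 459.347, so reliability = 0.6995.
Error variance = 656.642 − 459.347 = 197.295; SEM = √197.295 = 14.046.

14.046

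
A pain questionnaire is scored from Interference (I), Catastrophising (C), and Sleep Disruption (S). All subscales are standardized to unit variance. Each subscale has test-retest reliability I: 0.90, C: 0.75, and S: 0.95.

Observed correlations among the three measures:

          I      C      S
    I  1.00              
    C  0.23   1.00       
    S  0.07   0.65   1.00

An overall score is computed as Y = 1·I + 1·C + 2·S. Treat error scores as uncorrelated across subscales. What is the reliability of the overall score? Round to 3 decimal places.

Var(Y) = 1 + 1 + 2² + 2·[0.23 + 2·0.07 + 2·0.65] = 6 + 3.34 = 9.34.
Under uncorrelated errors the observed covariances equal the true-score covariances, so only the own-variance terms attenuate.
True-score variance = [0.90 + 0.75 + 2²·0.95] + 3.34 = 5.45 + 3.34 = 8.79.
Reliability = 8.79 / 9.34 = 0.941.

0.941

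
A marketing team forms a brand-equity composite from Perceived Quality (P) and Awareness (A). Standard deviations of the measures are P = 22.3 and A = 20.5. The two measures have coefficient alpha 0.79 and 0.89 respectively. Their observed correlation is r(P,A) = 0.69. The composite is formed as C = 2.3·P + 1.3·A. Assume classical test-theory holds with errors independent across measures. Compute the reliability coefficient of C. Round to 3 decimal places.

Var(C) = 2.3²·22.3² + 1.3²·20.5² + 2·[2.99·22.3·20.5·0.69] = 3340.89 + 1886.29 = 5227.18.
Because errors are independent across components, Cov(Tᵢ,Tⱼ) = Cov(Xᵢ,Xⱼ); the off-diagonal part of the true-score variance is the same as above.
True-score variance = [2.3²·22.3²·0.79 + 1.3²·20.5²·0.89] + 1886.29 = 2710.32 + 1886.29 = 4596.61.
Reliability = 4596.61 / 5227.18 = 0.879.

0.879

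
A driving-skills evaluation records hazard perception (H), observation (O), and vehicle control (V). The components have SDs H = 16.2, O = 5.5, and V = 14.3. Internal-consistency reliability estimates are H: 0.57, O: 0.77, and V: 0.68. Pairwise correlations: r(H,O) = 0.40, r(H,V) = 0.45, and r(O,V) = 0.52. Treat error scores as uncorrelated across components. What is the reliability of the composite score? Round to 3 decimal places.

0.784

Var(H+O+V) = 16.2² + 5.5² + 14.3² + 2·[16.2·5.5·0.40 + 16.2·14.3·0.45 + 5.5·14.3·0.52] = 497.18 + 361.57 = 858.75.
With uncorrelated errors the cross-covariances are all true-score covariance, so they carry over unchanged; only the diagonal terms shrink to ρᵢσᵢ².
True-score variance = [16.2²·0.57 + 5.5²·0.77 + 14.3²·0.68] + 361.57 = 311.936 + 361.57 = 673.506.
Reliability = 673.506 / 858.75 = 0.784.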